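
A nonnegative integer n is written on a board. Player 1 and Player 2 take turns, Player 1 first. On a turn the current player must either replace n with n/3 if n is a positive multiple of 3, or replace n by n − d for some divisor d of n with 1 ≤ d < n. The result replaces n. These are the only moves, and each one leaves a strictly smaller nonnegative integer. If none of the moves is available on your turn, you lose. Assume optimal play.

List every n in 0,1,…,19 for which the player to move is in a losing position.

0, 1, 4, 7, 9, 11, 13, 15, 17, 19

Label each position W (a win for the player to move) or L (a loss). A position with no legal move is L; any other position is W exactly when some move reaches an L, and L when every move reaches a W.
n=0: no move → L
n=1: no move → L
n=2: can move to 1, which is L ⇒ W
n=3: can move to 1, which is L ⇒ W
n=4: moves to 2(W), 3(W); every one is W ⇒ L
n=5: can move to 4, which is L ⇒ W
n=6: can move to 4, which is L ⇒ W
n=7: the only move is to 6(W), a W ⇒ L
n=8: can move to 4, which is L ⇒ W
n=9: moves to 3(W), 6(W), 8(W); every one is W ⇒ L
n=10: can move to 9, which is L ⇒ W
n=11: the only move is to 10(W), a W ⇒ L
n=12: can move to 4, which is L ⇒ W
n=13: the only move is to 12(W), a W ⇒ L
n=14: can move to 7, which is L ⇒ W
n=15: moves to 5(W), 10(W), 12(W), 14(W); every one is W ⇒ L
n=16: can move to 15, which is L ⇒ W
n=17: the only move is to 16(W), a W ⇒ L
n=18: can move to 9, which is L ⇒ W
n=19: the only move is to 18(W), a W ⇒ L
The losing starting values of n are exactly the entries labelled L in this table (10 of them).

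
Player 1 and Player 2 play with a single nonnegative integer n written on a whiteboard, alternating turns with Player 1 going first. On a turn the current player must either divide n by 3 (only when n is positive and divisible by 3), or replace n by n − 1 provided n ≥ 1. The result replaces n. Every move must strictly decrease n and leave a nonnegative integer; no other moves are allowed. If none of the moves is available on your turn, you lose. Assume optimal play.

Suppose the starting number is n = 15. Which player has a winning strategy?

Player 2 wins.

Build the W/L table. Terminal = L. A non-terminal position is W if it has a move to some L; otherwise it is L.
n=0: no move → L
n=1: →0(L), so W
n=2: →1(W) only, which is W, so L
n=3: →2(L), so W
n=4: →3(W) only, which is W, so L
n=5: →4(L), so W
n=6: →2(L), so W
n=7: →6(W) only, which is W, so L
n=8: →7(L), so W
n=9: →3(W), 8(W) — all W, so L
n=10: →9(L), so W
n=11: →10(W) only, which is W, so L
n=12: →4(L), so W
n=13: →12(W) only, which is W, so L
n=14: →13(L), so W
n=15: →5(W), 14(W) — all W, so L
Every move from 15 reaches a W position, so the mover loses.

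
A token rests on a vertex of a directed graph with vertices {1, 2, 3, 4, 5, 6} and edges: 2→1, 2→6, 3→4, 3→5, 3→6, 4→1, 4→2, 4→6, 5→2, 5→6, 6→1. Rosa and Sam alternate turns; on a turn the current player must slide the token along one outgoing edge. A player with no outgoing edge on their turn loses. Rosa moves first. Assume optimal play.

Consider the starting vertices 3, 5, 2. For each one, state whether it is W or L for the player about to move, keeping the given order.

3: W, 5: L, 2: W

Label each position W (a win for the player to move) or L (a loss). A position with no legal move is L; any other position is W exactly when some move reaches an L, and L when every move reaches a W.
Every edge goes from a vertex to one that appears earlier in the order 1, 6, 2, 4, 5, 3, so processing vertices in that order labels each vertex after all of its successors.
1: no outgoing edge → L
6: can move to 1, which is L ⇒ W
2: can move to 1, which is L ⇒ W
4: can move to 1, which is L ⇒ W
5: moves to 2(W), 6(W); every one is W ⇒ L
3: can move to 5, which is L ⇒ W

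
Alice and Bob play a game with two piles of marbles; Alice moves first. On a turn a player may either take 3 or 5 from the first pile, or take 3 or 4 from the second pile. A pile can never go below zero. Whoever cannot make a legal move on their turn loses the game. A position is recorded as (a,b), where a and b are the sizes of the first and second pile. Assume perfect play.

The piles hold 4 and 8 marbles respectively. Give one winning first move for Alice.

Use the standard recursion: the mover loses at a terminal position; elsewhere, the mover wins exactly when some move hands the opponent an L position.
No move ever increases a pile, so every position that can arise here has a ≤ 4 and b ≤ 8; it is enough to label the cells with 0 ≤ a ≤ 4 and 0 ≤ b ≤ 8.
Every move lowers a or b (never raises either), so fill the grid row by row in increasing a, and left to right within a row: each cell's successors are then already labelled.
      b=0  b=1  b=2  b=3  b=4  b=5  b=6  b=7  b=8
a=0:    L    L    L    W    W    W    W    L    L
a=1:    L    L    L    W    W    W    W    L    L
a=2:    L    L    L    W    W    W    W    L    L
a=3:    W    W    W    L    L    L    W    W    W
a=4:    W    W    W    L    L    L    W    W    W
Cells with no legal move (terminal, hence L): (0,0), (0,1), (0,2), (1,0), (1,1), (1,2), (2,0), (2,1), (2,2).
The remaining L cells, each justified by listing all of its moves:
(0,7): →(0,4)(W), (0,3)(W) — all W, so L
(0,8): →(0,5)(W), (0,4)(W) — all W, so L
(1,7): →(1,4)(W), (1,3)(W) — all W, so L
(1,8): →(1,5)(W), (1,4)(W) — all W, so L
(2,7): →(2,4)(W), (2,3)(W) — all W, so L
(2,8): →(2,5)(W), (2,4)(W) — all W, so L
(3,3): →(0,3)(W), (3,0)(W) — all W, so L
(3,4): →(0,4)(W), (3,1)(W), (3,0)(W) — all W, so L
(3,5): →(0,5)(W), (3,2)(W), (3,1)(W) — all W, so L
(4,3): →(1,3)(W), (4,0)(W) — all W, so L
(4,4): →(1,4)(W), (4,1)(W), (4,0)(W) — all W, so L
(4,5): →(1,5)(W), (4,2)(W), (4,1)(W) — all W, so L
Every other cell has at least one move into one of the L cells above, so it is W.
From (4,8), the L positions reachable in one move are: (1,8), (4,5), (4,4). Any move reaching one of these is winning.

Move to (1,8).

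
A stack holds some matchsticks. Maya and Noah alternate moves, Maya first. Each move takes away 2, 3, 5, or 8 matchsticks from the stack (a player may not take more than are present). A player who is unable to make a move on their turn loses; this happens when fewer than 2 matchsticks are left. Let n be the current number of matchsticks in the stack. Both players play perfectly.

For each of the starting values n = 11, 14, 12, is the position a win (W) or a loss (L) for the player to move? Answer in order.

Build the W/L table. Terminal = L. A non-terminal position is W if it has a move to some L; otherwise it is L.
n=0: no move → L
n=1: no move → L
n=2: W (go to 0, an L position)
n=3: W (go to 1, an L position)
n=4: W (go to 1, an L position)
n=5: W (go to 0, an L position)
n=6: W (go to 1, an L position)
n=7: L (options 5(W), 4(W), 2(W) are all W)
n=8: W (go to 0, an L position)
n=9: W (go to 7, an L position)
n=10: W (go to 7, an L position)
n=11: L (options 9(W), 8(W), 6(W), 3(W) are all W)
n=12: W (go to 7, an L position)
n=13: W (go to 11, an L position)
n=14: W (go to 11, an L position)

11: L, 14: W, 12: W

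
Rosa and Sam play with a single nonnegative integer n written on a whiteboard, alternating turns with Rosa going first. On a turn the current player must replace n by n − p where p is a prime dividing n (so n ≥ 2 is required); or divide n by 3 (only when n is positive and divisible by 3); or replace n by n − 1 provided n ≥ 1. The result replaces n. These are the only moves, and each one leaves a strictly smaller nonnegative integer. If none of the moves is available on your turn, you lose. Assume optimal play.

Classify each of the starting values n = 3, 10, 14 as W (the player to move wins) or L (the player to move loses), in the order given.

3: W, 10: W, 14: L

Build the W/L table. Terminal = L. A non-terminal position is W if it has a move to some L; otherwise it is L.
n=0: no move → L
n=1: W (go to 0, an L position)
n=2: W (go to 0, an L position)
n=3: W (go to 0, an L position)
n=4: L (options 2(W), 3(W) are all W)
n=5: W (go to 0, an L position)
n=6: W (go to 4, an L position)
n=7: W (go to 0, an L position)
n=8: L (options 6(W), 7(W) are all W)
n=9: W (go to 8, an L position)
n=10: W (go to 8, an L position)
n=11: W (go to 0, an L position)
n=12: W (go to 4, an L position)
n=13: W (go to 0, an L position)
n=14: L (options 7(W), 12(W), 13(W) are all W)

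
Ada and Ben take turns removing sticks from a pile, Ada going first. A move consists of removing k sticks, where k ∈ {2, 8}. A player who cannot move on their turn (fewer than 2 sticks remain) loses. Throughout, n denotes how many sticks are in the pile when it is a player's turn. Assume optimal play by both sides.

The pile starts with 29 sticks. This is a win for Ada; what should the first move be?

Remove 8, leaving 21.

Use the standard recursion: the mover loses at a terminal position; elsewhere, the mover wins exactly when some move hands the opponent an L position.
n=0: no move → L
n=1: no move → L
n=2: W (go to 0, an L position)
n=3: W (go to 1, an L position)
n=4: L (sole option 2(W) is W)
n=5: L (sole option 3(W) is W)
n=6: W (go to 4, an L position)
n=7: W (go to 5, an L position)
n=8: W (go to 0, an L position)
n=9: W (go to 1, an L position)
n=10: L (options 8(W), 2(W) are all W)
n=11: L (options 9(W), 3(W) are all W)
n=12: W (go to 10, an L position)
n=13: W (go to 11, an L position)
n=14: L (options 12(W), 6(W) are all W)
n=15: L (options 13(W), 7(W) are all W)
n=16: W (go to 14, an L position)
n=17: W (go to 15, an L position)
n=18: W (go to 10, an L position)
n=19: W (go to 11, an L position)
n=20: L (options 18(W), 12(W) are all W)
n=21: L (options 19(W), 13(W) are all W)
n=22: W (go to 20, an L position)
n=23: W (go to 21, an L position)
n=24: L (options 22(W), 16(W) are all W)
n=25: L (options 23(W), 17(W) are all W)
n=26: W (go to 24, an L position)
n=27: W (go to 25, an L position)
n=28: W (go to 20, an L position)
n=29: W (go to 21, an L position)
From 29, the L positions reachable in one move are: 21.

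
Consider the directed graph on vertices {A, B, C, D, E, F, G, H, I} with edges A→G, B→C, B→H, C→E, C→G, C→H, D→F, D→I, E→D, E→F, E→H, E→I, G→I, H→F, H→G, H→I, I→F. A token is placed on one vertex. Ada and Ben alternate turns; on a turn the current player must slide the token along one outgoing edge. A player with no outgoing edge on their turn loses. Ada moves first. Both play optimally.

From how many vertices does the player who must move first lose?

3

Label each position W (a win for the player to move) or L (a loss). A position with no legal move is L; any other position is W exactly when some move reaches an L, and L when every move reaches a W.
Every edge goes from a vertex to one that appears earlier in the order F, I, D, G, H, E, C, B, A, so processing vertices in that order labels each vertex after all of its successors.
F: no outgoing edge → L
I: W (go to F, an L position)
D: W (go to F, an L position)
G: L (sole option I(W) is W)
H: W (go to G, an L position)
E: W (go to F, an L position)
C: W (go to G, an L position)
B: L (options C(W), H(W) are all W)
A: W (go to G, an L position)
The L vertices are B, F, G; that is 3 in all.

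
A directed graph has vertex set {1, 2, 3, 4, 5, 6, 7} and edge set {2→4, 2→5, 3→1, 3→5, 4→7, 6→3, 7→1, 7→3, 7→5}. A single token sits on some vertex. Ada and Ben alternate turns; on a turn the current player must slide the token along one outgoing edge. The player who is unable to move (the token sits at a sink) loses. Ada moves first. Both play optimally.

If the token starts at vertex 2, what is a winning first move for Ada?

Move to 4.

Work bottom-up. With no move the player to move loses. Otherwise the position is W if at least one move leads to an L position for the opponent, and L if every move leads to a W.
Every edge goes from a vertex to one that appears earlier in the order 1, 5, 3, 7, 4, 2, 6, so processing vertices in that order labels each vertex after all of its successors.
1: no outgoing edge → L
5: no outgoing edge → L
3: W (go to 5, an L position)
7: W (go to 5, an L position)
4: L (sole option 7(W) is W)
2: W (go to 4, an L position)
6: L (sole option 3(W) is W)
From 2, the L positions reachable in one move are: 4, 5. Any move reaching one of these is winning.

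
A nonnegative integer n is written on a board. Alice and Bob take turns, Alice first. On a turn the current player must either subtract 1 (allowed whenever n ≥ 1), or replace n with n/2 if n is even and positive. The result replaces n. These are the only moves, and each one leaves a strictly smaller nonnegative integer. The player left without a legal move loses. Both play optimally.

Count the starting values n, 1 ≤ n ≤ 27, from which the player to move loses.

13

Use the standard recursion: the mover loses at a terminal position; elsewhere, the mover wins exactly when some move hands the opponent an L position.
n=0: no move → L
n=1: W (go to 0, an L position)
n=2: L (sole option 1(W) is W)
n=3: W (go to 2, an L position)
n=4: W (go to 2, an L position)
n=5: L (sole option 4(W) is W)
n=6: W (go to 5, an L position)
n=7: L (sole option 6(W) is W)
n=8: W (go to 7, an L position)
n=9: L (sole option 8(W) is W)
n=10: W (go to 5, an L position)
n=11: L (sole option 10(W) is W)
n=12: W (go to 11, an L position)
n=13: L (sole option 12(W) is W)
n=14: W (go to 7, an L position)
n=15: L (sole option 14(W) is W)
n=16: W (go to 15, an L position)
n=17: L (sole option 16(W) is W)
n=18: W (go to 9, an L position)
n=19: L (sole option 18(W) is W)
n=20: W (go to 19, an L position)
n=21: L (sole option 20(W) is W)
n=22: W (go to 11, an L position)
n=23: L (sole option 22(W) is W)
n=24: W (go to 23, an L position)
n=25: L (sole option 24(W) is W)
n=26: W (go to 13, an L position)
n=27: L (sole option 26(W) is W)
L entries with 1 ≤ n ≤ 27 (n=0 is outside the asked range and is not counted): n = 2, 5, 7, 9, 11, 13, 15, 17, 19, 21, 23, 25, 27; that makes 13.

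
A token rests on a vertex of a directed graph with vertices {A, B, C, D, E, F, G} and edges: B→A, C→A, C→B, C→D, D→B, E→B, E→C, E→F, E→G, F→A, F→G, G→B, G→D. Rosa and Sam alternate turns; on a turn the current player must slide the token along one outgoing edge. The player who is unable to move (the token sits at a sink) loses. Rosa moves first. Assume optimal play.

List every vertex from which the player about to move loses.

Positions with no move are L. A position that does have a move is losing for the player to move precisely when every available move leads to a winning position for the opponent. Fill in the labels:
Every edge goes from a vertex to one that appears earlier in the order A, B, D, G, F, C, E, so processing vertices in that order labels each vertex after all of its successors.
A: no outgoing edge → L
B: reaches L-position A → W
D: only reaches B(W), which is W → L
G: reaches L-position D → W
F: reaches L-position A → W
C: reaches L-position D → W
E: only reaches C(W), F(W), G(W), B(W), all W → L
Reading off the rows marked L gives the requested list; there are 3 such vertices.

A, D, E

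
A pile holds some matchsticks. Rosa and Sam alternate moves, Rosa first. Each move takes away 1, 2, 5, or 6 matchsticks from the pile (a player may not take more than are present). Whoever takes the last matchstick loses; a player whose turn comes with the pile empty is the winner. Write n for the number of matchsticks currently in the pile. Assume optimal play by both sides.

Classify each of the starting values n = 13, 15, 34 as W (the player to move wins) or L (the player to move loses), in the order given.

13: W, 15: L, 34: W

Compute win/loss labels from the base case upward. A position with no move is W. Any other position is W if it can reach an L in one move, else L.
n=0: no move; the opponent has just taken the last matchstick and therefore loses → W
n=1: L (sole option 0(W) is W)
n=2: W (go to 1, an L position)
n=3: W (go to 1, an L position)
n=4: L (options 3(W), 2(W) are all W)
n=5: W (go to 4, an L position)
n=6: W (go to 4, an L position)
n=7: W (go to 1, an L position)
n=8: L (options 7(W), 6(W), 3(W), 2(W) are all W)
n=9: W (go to 8, an L position)
n=10: W (go to 8, an L position)
n=11: L (options 10(W), 9(W), 6(W), 5(W) are all W)
n=12: W (go to 11, an L position)
n=13: W (go to 11, an L position)
n=14: W (go to 8, an L position)
n=15: L (options 14(W), 13(W), 10(W), 9(W) are all W)
n=16: W (go to 15, an L position)
n=17: W (go to 15, an L position)
n=18: L (options 17(W), 16(W), 13(W), 12(W) are all W)
n=19: W (go to 18, an L position)
n=20: W (go to 18, an L position)
n=21: W (go to 15, an L position)
n=22: L (options 21(W), 20(W), 17(W), 16(W) are all W)
n=23: W (go to 22, an L position)
n=24: W (go to 22, an L position)
n=25: L (options 24(W), 23(W), 20(W), 19(W) are all W)
n=26: W (go to 25, an L position)
n=27: W (go to 25, an L position)
n=28: W (go to 22, an L position)
n=29: L (options 28(W), 27(W), 24(W), 23(W) are all W)
n=30: W (go to 29, an L position)
n=31: W (go to 29, an L position)
n=32: L (options 31(W), 30(W), 27(W), 26(W) are all W)
n=33: W (go to 32, an L position)
n=34: W (go to 32, an L position)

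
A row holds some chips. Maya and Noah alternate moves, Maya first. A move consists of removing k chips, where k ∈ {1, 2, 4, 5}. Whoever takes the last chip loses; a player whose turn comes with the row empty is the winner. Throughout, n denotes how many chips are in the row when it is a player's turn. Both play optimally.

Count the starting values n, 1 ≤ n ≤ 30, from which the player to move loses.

Use the standard recursion: the mover wins at a terminal position; elsewhere, the mover wins exactly when some move hands the opponent an L position.
n=0: no move; the opponent has just taken the last chip and therefore loses → W
n=1: →0(W) only, which is W, so L
n=2: →1(L), so W
n=3: →1(L), so W
n=4: →3(W), 2(W), 0(W) — all W, so L
n=5: →4(L), so W
n=6: →4(L), so W
n=7: →6(W), 5(W), 3(W), 2(W) — all W, so L
n=8: →7(L), so W
n=9: →7(L), so W
n=10: →9(W), 8(W), 6(W), 5(W) — all W, so L
n=11: →10(L), so W
n=12: →10(L), so W
n=13: →12(W), 11(W), 9(W), 8(W) — all W, so L
n=14: →13(L), so W
n=15: →13(L), so W
n=16: →15(W), 14(W), 12(W), 11(W) — all W, so L
n=17: →16(L), so W
n=18: →16(L), so W
n=19: →18(W), 17(W), 15(W), 14(W) — all W, so L
n=20: →19(L), so W
n=21: →19(L), so W
n=22: →21(W), 20(W), 18(W), 17(W) — all W, so L
n=23: →22(L), so W
n=24: →22(L), so W
n=25: →24(W), 23(W), 21(W), 20(W) — all W, so L
n=26: →25(L), so W
n=27: →25(L), so W
n=28: →27(W), 26(W), 24(W), 23(W) — all W, so L
n=29: →28(L), so W
n=30: →28(L), so W
L entries with 1 ≤ n ≤ 30 (the range starts at n=1): n = 1, 4, 7, 10, 13, 16, 19, 22, 25, 28; that makes 10.

10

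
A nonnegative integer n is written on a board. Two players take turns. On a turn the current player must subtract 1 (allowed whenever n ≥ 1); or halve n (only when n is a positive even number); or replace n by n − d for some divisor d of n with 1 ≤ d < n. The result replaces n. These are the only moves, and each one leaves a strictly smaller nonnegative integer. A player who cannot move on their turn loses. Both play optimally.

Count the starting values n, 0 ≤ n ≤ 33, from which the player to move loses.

17

Work bottom-up. With no move the player to move loses. Otherwise the position is W if at least one move leads to an L position for the opponent, and L if every move leads to a W.
n=0: no move → L
n=1: W (go to 0, an L position)
n=2: L (sole option 1(W) is W)
n=3: W (go to 2, an L position)
n=4: W (go to 2, an L position)
n=5: L (sole option 4(W) is W)
n=6: W (go to 5, an L position)
n=7: L (sole option 6(W) is W)
n=8: W (go to 7, an L position)
n=9: L (options 6(W), 8(W) are all W)
n=10: W (go to 5, an L position)
n=11: L (sole option 10(W) is W)
n=12: W (go to 9, an L position)
n=13: L (sole option 12(W) is W)
n=14: W (go to 7, an L position)
n=15: L (options 10(W), 12(W), 14(W) are all W)
n=16: W (go to 15, an L position)
n=17: L (sole option 16(W) is W)
n=18: W (go to 9, an L position)
n=19: L (sole option 18(W) is W)
n=20: W (go to 15, an L position)
n=21: L (options 14(W), 18(W), 20(W) are all W)
n=22: W (go to 11, an L position)
n=23: L (sole option 22(W) is W)
n=24: W (go to 21, an L position)
n=25: L (options 20(W), 24(W) are all W)
n=26: W (go to 13, an L position)
n=27: L (options 18(W), 24(W), 26(W) are all W)
n=28: W (go to 21, an L position)
n=29: L (sole option 28(W) is W)
n=30: W (go to 15, an L position)
n=31: L (sole option 30(W) is W)
n=32: W (go to 31, an L position)
n=33: L (options 22(W), 30(W), 32(W) are all W)
L entries with 0 ≤ n ≤ 33: n = 0, 2, 5, 7, 9, 11, 13, 15, 17, 19, 21, 23, 25, 27, 29, 31, 33; that makes 17.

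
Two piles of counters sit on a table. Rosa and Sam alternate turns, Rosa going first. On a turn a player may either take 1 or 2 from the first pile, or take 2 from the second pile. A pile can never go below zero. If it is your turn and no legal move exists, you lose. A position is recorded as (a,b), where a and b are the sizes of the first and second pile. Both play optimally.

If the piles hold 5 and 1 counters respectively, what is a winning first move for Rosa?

Move to (3,1).

Classify positions by backward induction: terminal positions (no move available) are L. From any other position, the mover wins iff some move reaches an L.
No move ever increases a pile, so every position that can arise here has a ≤ 5 and b ≤ 1; it is enough to label the cells with 0 ≤ a ≤ 5 and 0 ≤ b ≤ 1.
Every move lowers a or b (never raises either), so fill the grid row by row in increasing a, and left to right within a row: each cell's successors are then already labelled.
      b=0  b=1
a=0:    L    L
a=1:    W    W
a=2:    W    W
a=3:    L    L
a=4:    W    W
a=5:    W    W
Cells with no legal move (terminal, hence L): (0,0), (0,1).
The remaining L cells, each justified by listing all of its moves:
(3,0): L (options (2,0)(W), (1,0)(W) are all W)
(3,1): L (options (2,1)(W), (1,1)(W) are all W)
Every other cell has at least one move into one of the L cells above, so it is W.
From (5,1), the L positions reachable in one move are: (3,1).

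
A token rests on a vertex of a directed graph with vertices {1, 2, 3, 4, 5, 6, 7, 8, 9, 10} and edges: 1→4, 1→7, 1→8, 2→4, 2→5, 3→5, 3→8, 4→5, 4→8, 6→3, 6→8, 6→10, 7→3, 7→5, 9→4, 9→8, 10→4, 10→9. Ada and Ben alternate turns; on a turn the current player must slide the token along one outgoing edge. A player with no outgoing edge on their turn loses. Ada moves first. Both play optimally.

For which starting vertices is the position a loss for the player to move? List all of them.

5, 8, 10

Work bottom-up. With no move the player to move loses. Otherwise the position is W if at least one move leads to an L position for the opponent, and L if every move leads to a W.
Every edge goes from a vertex to one that appears earlier in the order 5, 8, 3, 4, 2, 9, 10, 7, 6, 1, so processing vertices in that order labels each vertex after all of its successors.
5: no outgoing edge → L
8: no outgoing edge → L
3: →8(L), so W
4: →8(L), so W
2: →5(L), so W
9: →8(L), so W
10: →9(W), 4(W) — all W, so L
7: →5(L), so W
6: →10(L), so W
1: →8(L), so W
Reading off the rows marked L gives the requested list; there are 3 such vertices.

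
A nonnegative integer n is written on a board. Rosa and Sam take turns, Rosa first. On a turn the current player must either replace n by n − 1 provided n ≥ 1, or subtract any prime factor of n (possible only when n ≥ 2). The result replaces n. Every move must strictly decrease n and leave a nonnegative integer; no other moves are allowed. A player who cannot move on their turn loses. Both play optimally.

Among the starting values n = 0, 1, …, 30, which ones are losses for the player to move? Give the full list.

Work bottom-up. With no move the player to move loses. Otherwise the position is W if at least one move leads to an L position for the opponent, and L if every move leads to a W.
n=0: no move → L
n=1: can move to 0, which is L ⇒ W
n=2: can move to 0, which is L ⇒ W
n=3: can move to 0, which is L ⇒ W
n=4: moves to 2(W), 3(W); every one is W ⇒ L
n=5: can move to 0, which is L ⇒ W
n=6: can move to 4, which is L ⇒ W
n=7: can move to 0, which is L ⇒ W
n=8: moves to 6(W), 7(W); every one is W ⇒ L
n=9: can move to 8, which is L ⇒ W
n=10: can move to 8, which is L ⇒ W
n=11: can move to 0, which is L ⇒ W
n=12: moves to 9(W), 10(W), 11(W); every one is W ⇒ L
n=13: can move to 0, which is L ⇒ W
n=14: can move to 12, which is L ⇒ W
n=15: can move to 12, which is L ⇒ W
n=16: moves to 14(W), 15(W); every one is W ⇒ L
n=17: can move to 0, which is L ⇒ W
n=18: can move to 16, which is L ⇒ W
n=19: can move to 0, which is L ⇒ W
n=20: moves to 15(W), 18(W), 19(W); every one is W ⇒ L
n=21: can move to 20, which is L ⇒ W
n=22: can move to 20, which is L ⇒ W
n=23: can move to 0, which is L ⇒ W
n=24: moves to 21(W), 22(W), 23(W); every one is W ⇒ L
n=25: can move to 20, which is L ⇒ W
n=26: can move to 24, which is L ⇒ W
n=27: can move to 24, which is L ⇒ W
n=28: moves to 21(W), 26(W), 27(W); every one is W ⇒ L
n=29: can move to 0, which is L ⇒ W
n=30: can move to 28, which is L ⇒ W
Reading off the rows marked L gives the requested list; there are 8 such values of n.

0, 4, 8, 12, 16, 20, 24, 28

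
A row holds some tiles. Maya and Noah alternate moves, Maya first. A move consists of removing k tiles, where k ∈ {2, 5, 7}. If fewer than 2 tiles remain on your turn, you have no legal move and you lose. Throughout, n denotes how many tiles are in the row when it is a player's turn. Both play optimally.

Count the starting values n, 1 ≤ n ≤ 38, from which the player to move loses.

11

Use the standard recursion: the mover loses at a terminal position; elsewhere, the mover wins exactly when some move hands the opponent an L position.
n=0: no move → L
n=1: no move → L
n=2: reaches L-position 0 → W
n=3: reaches L-position 1 → W
n=4: only reaches 2(W), which is W → L
n=5: reaches L-position 0 → W
n=6: reaches L-position 4 → W
n=7: reaches L-position 0 → W
n=8: reaches L-position 1 → W
n=9: reaches L-position 4 → W
n=10: only reaches 8(W), 5(W), 3(W), all W → L
n=11: reaches L-position 4 → W
n=12: reaches L-position 10 → W
n=13: only reaches 11(W), 8(W), 6(W), all W → L
n=14: only reaches 12(W), 9(W), 7(W), all W → L
n=15: reaches L-position 13 → W
n=16: reaches L-position 14 → W
n=17: reaches L-position 10 → W
n=18: reaches L-position 13 → W
n=19: reaches L-position 14 → W
n=20: reaches L-position 13 → W
n=21: reaches L-position 14 → W
n=22: only reaches 20(W), 17(W), 15(W), all W → L
n=23: only reaches 21(W), 18(W), 16(W), all W → L
n=24: reaches L-position 22 → W
n=25: reaches L-position 23 → W
n=26: only reaches 24(W), 21(W), 19(W), all W → L
n=27: reaches L-position 22 → W
n=28: reaches L-position 26 → W
n=29: reaches L-position 22 → W
n=30: reaches L-position 23 → W
n=31: reaches L-position 26 → W
n=32: only reaches 30(W), 27(W), 25(W), all W → L
n=33: reaches L-position 26 → W
n=34: reaches L-position 32 → W
n=35: only reaches 33(W), 30(W), 28(W), all W → L
n=36: only reaches 34(W), 31(W), 29(W), all W → L
n=37: reaches L-position 35 → W
n=38: reaches L-position 36 → W
L entries with 1 ≤ n ≤ 38 (n=0 is outside the asked range and is not counted): n = 1, 4, 10, 13, 14, 22, 23, 26, 32, 35, 36; that makes 11.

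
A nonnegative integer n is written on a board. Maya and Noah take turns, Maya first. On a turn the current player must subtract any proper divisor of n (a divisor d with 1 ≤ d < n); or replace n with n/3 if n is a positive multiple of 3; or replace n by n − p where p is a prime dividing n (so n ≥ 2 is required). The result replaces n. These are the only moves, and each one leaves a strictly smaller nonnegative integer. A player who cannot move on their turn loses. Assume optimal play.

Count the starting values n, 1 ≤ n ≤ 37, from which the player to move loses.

Build the W/L table. Terminal = L. A non-terminal position is W if it has a move to some L; otherwise it is L.
n=0: no move → L
n=1: no move → L
n=2: →0(L), so W
n=3: →0(L), so W
n=4: →2(W), 3(W) — all W, so L
n=5: →0(L), so W
n=6: →4(L), so W
n=7: →0(L), so W
n=8: →4(L), so W
n=9: →3(W), 6(W), 8(W) — all W, so L
n=10: →9(L), so W
n=11: →0(L), so W
n=12: →4(L), so W
n=13: →0(L), so W
n=14: →7(W), 12(W), 13(W) — all W, so L
n=15: →14(L), so W
n=16: →14(L), so W
n=17: →0(L), so W
n=18: →9(L), so W
n=19: →0(L), so W
n=20: →10(W), 15(W), 16(W), 18(W), 19(W) — all W, so L
n=21: →14(L), so W
n=22: →20(L), so W
n=23: →0(L), so W
n=24: →20(L), so W
n=25: →20(L), so W
n=26: →13(W), 24(W), 25(W) — all W, so L
n=27: →9(L), so W
n=28: →14(L), so W
n=29: →0(L), so W
n=30: →20(L), so W
n=31: →0(L), so W
n=32: →16(W), 24(W), 28(W), 30(W), 31(W) — all W, so L
n=33: →32(L), so W
n=34: →32(L), so W
n=35: →28(W), 30(W), 34(W) — all W, so L
n=36: →32(L), so W
n=37: →0(L), so W
L entries with 1 ≤ n ≤ 37 (n=0 is outside the asked range and is not counted): n = 1, 4, 9, 14, 20, 26, 32, 35; that makes 8.

8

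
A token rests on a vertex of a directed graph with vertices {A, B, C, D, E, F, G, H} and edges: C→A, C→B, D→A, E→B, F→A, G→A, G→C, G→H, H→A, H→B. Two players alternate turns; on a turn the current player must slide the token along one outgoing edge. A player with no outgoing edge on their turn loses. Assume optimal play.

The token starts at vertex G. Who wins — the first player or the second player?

The first player wins.

Positions with no move are L. A position that does have a move is losing for the player to move precisely when every available move leads to a winning position for the opponent. Fill in the labels:
Every edge goes from a vertex to one that appears earlier in the order B, A, H, C, E, G, F, D, so processing vertices in that order labels each vertex after all of its successors.
B: no outgoing edge → L
A: no outgoing edge → L
H: →A(L), so W
C: →A(L), so W
E: →B(L), so W
G: →A(L), so W
F: →A(L), so W
D: →A(L), so W
From G the player to move can move to A, reaching an L position.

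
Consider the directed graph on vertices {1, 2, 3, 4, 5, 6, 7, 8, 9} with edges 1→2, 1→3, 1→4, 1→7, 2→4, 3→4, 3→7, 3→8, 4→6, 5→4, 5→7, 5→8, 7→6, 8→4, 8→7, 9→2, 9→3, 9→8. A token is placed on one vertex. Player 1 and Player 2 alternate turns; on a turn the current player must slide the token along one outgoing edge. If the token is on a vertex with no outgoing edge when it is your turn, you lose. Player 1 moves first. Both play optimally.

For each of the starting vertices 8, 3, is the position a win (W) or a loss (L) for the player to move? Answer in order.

Compute win/loss labels from the base case upward. A position with no move is L. Any other position is W if it can reach an L in one move, else L.
Every edge goes from a vertex to one that appears earlier in the order 6, 4, 7, 8, 2, 3, 9, 1, 5, so processing vertices in that order labels each vertex after all of its successors.
6: no outgoing edge → L
4: W (go to 6, an L position)
7: W (go to 6, an L position)
8: L (options 7(W), 4(W) are all W)
2: L (sole option 4(W) is W)
3: W (go to 8, an L position)
9: W (go to 2, an L position)
1: W (go to 2, an L position)
5: W (go to 8, an L position)

8: L, 3: W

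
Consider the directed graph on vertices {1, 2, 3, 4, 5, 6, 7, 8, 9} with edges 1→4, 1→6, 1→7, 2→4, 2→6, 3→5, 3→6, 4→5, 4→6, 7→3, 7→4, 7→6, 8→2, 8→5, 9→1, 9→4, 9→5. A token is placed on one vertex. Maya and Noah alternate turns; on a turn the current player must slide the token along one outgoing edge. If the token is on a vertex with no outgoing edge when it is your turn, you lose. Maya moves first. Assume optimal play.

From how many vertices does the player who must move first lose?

2

Compute win/loss labels from the base case upward. A position with no move is L. Any other position is W if it can reach an L in one move, else L.
Every edge goes from a vertex to one that appears earlier in the order 6, 5, 3, 4, 7, 2, 1, 8, 9, so processing vertices in that order labels each vertex after all of its successors.
6: no outgoing edge → L
5: no outgoing edge → L
3: reaches L-position 5 → W
4: reaches L-position 5 → W
7: reaches L-position 6 → W
2: reaches L-position 6 → W
1: reaches L-position 6 → W
8: reaches L-position 5 → W
9: reaches L-position 5 → W
The L vertices are 5, 6; that is 2 in all.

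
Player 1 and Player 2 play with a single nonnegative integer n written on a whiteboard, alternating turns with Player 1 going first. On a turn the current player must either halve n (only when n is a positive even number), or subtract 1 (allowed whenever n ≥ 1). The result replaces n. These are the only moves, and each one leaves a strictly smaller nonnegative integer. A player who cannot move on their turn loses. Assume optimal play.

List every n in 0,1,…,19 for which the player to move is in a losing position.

0, 2, 5, 7, 9, 11, 13, 15, 17, 19

Use the standard recursion: the mover loses at a terminal position; elsewhere, the mover wins exactly when some move hands the opponent an L position.
n=0: no move → L
n=1: reaches L-position 0 → W
n=2: only reaches 1(W), which is W → L
n=3: reaches L-position 2 → W
n=4: reaches L-position 2 → W
n=5: only reaches 4(W), which is W → L
n=6: reaches L-position 5 → W
n=7: only reaches 6(W), which is W → L
n=8: reaches L-position 7 → W
n=9: only reaches 8(W), which is W → L
n=10: reaches L-position 5 → W
n=11: only reaches 10(W), which is W → L
n=12: reaches L-position 11 → W
n=13: only reaches 12(W), which is W → L
n=14: reaches L-position 7 → W
n=15: only reaches 14(W), which is W → L
n=16: reaches L-position 15 → W
n=17: only reaches 16(W), which is W → L
n=18: reaches L-position 9 → W
n=19: only reaches 18(W), which is W → L
The losing starting values of n are exactly the entries labelled L in this table (10 of them).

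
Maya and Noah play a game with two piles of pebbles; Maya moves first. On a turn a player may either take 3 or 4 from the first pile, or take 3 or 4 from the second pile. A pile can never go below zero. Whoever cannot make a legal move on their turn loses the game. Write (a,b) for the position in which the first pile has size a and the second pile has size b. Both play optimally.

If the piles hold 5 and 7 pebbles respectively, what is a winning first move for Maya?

Classify positions by backward induction: terminal positions (no move available) are L. From any other position, the mover wins iff some move reaches an L.
No move ever increases a pile, so every position that can arise here has a ≤ 5 and b ≤ 7; it is enough to label the cells with 0 ≤ a ≤ 5 and 0 ≤ b ≤ 7.
Every move lowers a or b (never raises either), so fill the grid row by row in increasing a, and left to right within a row: each cell's successors are then already labelled.
      b=0  b=1  b=2  b=3  b=4  b=5  b=6  b=7
a=0:    L    L    L    W    W    W    W    L
a=1:    L    L    L    W    W    W    W    L
a=2:    L    L    L    W    W    W    W    L
a=3:    W    W    W    L    L    L    W    W
a=4:    W    W    W    L    L    L    W    W
a=5:    W    W    W    L    L    L    W    W
Cells with no legal move (terminal, hence L): (0,0), (0,1), (0,2), (1,0), (1,1), (1,2), (2,0), (2,1), (2,2).
The remaining L cells, each justified by listing all of its moves:
(0,7): L (options (0,4)(W), (0,3)(W) are all W)
(1,7): L (options (1,4)(W), (1,3)(W) are all W)
(2,7): L (options (2,4)(W), (2,3)(W) are all W)
(3,3): L (options (0,3)(W), (3,0)(W) are all W)
(3,4): L (options (0,4)(W), (3,1)(W), (3,0)(W) are all W)
(3,5): L (options (0,5)(W), (3,2)(W), (3,1)(W) are all W)
(4,3): L (options (1,3)(W), (0,3)(W), (4,0)(W) are all W)
(4,4): L (options (1,4)(W), (0,4)(W), (4,1)(W), (4,0)(W) are all W)
(4,5): L (options (1,5)(W), (0,5)(W), (4,2)(W), (4,1)(W) are all W)
(5,3): L (options (2,3)(W), (1,3)(W), (5,0)(W) are all W)
(5,4): L (options (2,4)(W), (1,4)(W), (5,1)(W), (5,0)(W) are all W)
(5,5): L (options (2,5)(W), (1,5)(W), (5,2)(W), (5,1)(W) are all W)
Every other cell has at least one move into one of the L cells above, so it is W.
From (5,7), the L positions reachable in one move are: (2,7), (1,7), (5,4), (5,3). Any move reaching one of these is winning.

Move to (2,7).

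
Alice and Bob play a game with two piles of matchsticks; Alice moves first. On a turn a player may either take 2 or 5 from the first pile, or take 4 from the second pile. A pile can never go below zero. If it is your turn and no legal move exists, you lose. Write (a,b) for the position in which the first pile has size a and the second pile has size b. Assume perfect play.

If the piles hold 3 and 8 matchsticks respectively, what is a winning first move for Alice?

Label each position W (a win for the player to move) or L (a loss). A position with no legal move is L; any other position is W exactly when some move reaches an L, and L when every move reaches a W.
No move ever increases a pile, so every position that can arise here has a ≤ 3 and b ≤ 8; it is enough to label the cells with 0 ≤ a ≤ 3 and 0 ≤ b ≤ 8.
Every move lowers a or b (never raises either), so fill the grid row by row in increasing a, and left to right within a row: each cell's successors are then already labelled.
      b=0  b=1  b=2  b=3  b=4  b=5  b=6  b=7  b=8
a=0:    L    L    L    L    W    W    W    W    L
a=1:    L    L    L    L    W    W    W    W    L
a=2:    W    W    W    W    L    L    L    L    W
a=3:    W    W    W    W    L    L    L    L    W
Cells with no legal move (terminal, hence L): (0,0), (0,1), (0,2), (0,3), (1,0), (1,1), (1,2), (1,3).
The remaining L cells, each justified by listing all of its moves:
(0,8): the only move is to (0,4)(W), a W ⇒ L
(1,8): the only move is to (1,4)(W), a W ⇒ L
(2,4): moves to (0,4)(W), (2,0)(W); every one is W ⇒ L
(2,5): moves to (0,5)(W), (2,1)(W); every one is W ⇒ L
(2,6): moves to (0,6)(W), (2,2)(W); every one is W ⇒ L
(2,7): moves to (0,7)(W), (2,3)(W); every one is W ⇒ L
(3,4): moves to (1,4)(W), (3,0)(W); every one is W ⇒ L
(3,5): moves to (1,5)(W), (3,1)(W); every one is W ⇒ L
(3,6): moves to (1,6)(W), (3,2)(W); every one is W ⇒ L
(3,7): moves to (1,7)(W), (3,3)(W); every one is W ⇒ L
Every other cell has at least one move into one of the L cells above, so it is W.
From (3,8), the L positions reachable in one move are: (1,8), (3,4). Any move reaching one of these is winning.

Move to (1,8).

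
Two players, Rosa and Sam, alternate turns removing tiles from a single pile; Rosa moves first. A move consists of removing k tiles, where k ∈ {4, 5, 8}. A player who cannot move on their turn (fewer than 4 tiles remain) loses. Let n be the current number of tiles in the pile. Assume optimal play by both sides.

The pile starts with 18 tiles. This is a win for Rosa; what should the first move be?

Remove 4, leaving 14.

Positions with no move are L. A position that does have a move is losing for the player to move precisely when every available move leads to a winning position for the opponent. Fill in the labels:
n=0: no move → L
n=1: no move → L
n=2: no move → L
n=3: no move → L
n=4: →0(L), so W
n=5: →1(L), so W
n=6: →2(L), so W
n=7: →3(L), so W
n=8: →3(L), so W
n=9: →1(L), so W
n=10: →2(L), so W
n=11: →3(L), so W
n=12: →8(W), 7(W), 4(W) — all W, so L
n=13: →9(W), 8(W), 5(W) — all W, so L
n=14: →10(W), 9(W), 6(W) — all W, so L
n=15: →11(W), 10(W), 7(W) — all W, so L
n=16: →12(L), so W
n=17: →13(L), so W
n=18: →14(L), so W
From 18, the L positions reachable in one move are: 14, 13. Any move reaching one of these is winning.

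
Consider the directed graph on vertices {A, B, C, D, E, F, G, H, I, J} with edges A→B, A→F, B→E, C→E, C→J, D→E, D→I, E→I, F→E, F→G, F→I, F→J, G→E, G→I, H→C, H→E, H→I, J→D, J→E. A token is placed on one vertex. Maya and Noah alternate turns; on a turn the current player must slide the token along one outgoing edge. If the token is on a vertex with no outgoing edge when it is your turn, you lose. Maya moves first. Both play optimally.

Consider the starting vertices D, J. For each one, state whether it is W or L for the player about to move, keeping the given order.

D: W, J: L

Positions with no move are L. A position that does have a move is losing for the player to move precisely when every available move leads to a winning position for the opponent. Fill in the labels:
Every edge goes from a vertex to one that appears earlier in the order I, E, D, J, G, F, C, B, H, A, so processing vertices in that order labels each vertex after all of its successors.
I: no outgoing edge → L
E: can move to I, which is L ⇒ W
D: can move to I, which is L ⇒ W
J: moves to D(W), E(W); every one is W ⇒ L
G: can move to I, which is L ⇒ W
F: can move to J, which is L ⇒ W
C: can move to J, which is L ⇒ W
B: the only move is to E(W), a W ⇒ L
H: can move to I, which is L ⇒ W
A: can move to B, which is L ⇒ W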